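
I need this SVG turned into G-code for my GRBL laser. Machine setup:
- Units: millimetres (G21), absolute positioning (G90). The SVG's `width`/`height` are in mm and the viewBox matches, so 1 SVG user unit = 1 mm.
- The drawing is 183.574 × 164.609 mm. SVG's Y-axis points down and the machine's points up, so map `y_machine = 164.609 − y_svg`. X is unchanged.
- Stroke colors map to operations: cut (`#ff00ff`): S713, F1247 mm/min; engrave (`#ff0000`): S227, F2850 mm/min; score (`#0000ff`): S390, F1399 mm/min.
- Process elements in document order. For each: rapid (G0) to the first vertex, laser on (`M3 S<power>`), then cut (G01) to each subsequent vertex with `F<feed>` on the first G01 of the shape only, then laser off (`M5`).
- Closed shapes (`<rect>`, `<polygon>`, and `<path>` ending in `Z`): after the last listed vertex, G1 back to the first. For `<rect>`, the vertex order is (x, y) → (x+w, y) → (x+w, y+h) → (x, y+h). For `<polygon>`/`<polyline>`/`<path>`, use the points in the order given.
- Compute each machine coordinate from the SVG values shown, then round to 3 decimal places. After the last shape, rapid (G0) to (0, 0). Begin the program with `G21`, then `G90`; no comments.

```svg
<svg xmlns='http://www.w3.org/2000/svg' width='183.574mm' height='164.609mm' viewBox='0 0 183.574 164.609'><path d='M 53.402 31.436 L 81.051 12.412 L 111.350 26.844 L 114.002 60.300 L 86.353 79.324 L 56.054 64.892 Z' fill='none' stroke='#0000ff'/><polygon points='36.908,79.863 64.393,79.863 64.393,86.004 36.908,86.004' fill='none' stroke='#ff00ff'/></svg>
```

viewBox `0 0 183.574 164.609` with mm width/height → 1 unit = 1 mm. Flip: y_m = 164.609 − y_svg.

**Shape 1** — `<path>` regular polygon, stroke `#0000ff` → score (S390, F1399). Machine vertices: (53.402,133.173) → (81.051,152.197) → (111.350,137.765) → (114.002,104.309) → (86.353,85.285) → (56.054,99.717) → (53.402,133.173). Closed: final G1 returns to the first vertex.

**Shape 2** — `<polygon>` rectangle, stroke `#ff00ff` → cut (S713, F1247). Machine vertices: (36.908,84.746) → (64.393,84.746) → (64.393,78.605) → (36.908,78.605) → (36.908,84.746). Closed: final G1 returns to the first vertex.

G21
G90
G0 X53.402 Y133.173
M3 S390
G01 X81.051 Y152.197 F1399
G01 X111.350 Y137.765
G01 X114.002 Y104.309
G01 X86.353 Y85.285
G01 X56.054 Y99.717
G01 X53.402 Y133.173
M5
G0 X36.908 Y84.746
M3 S713
G01 X64.393 Y84.746 F1247
G01 X64.393 Y78.605
G01 X36.908 Y78.605
G01 X36.908 Y84.746
M5
G0 X0.000 Y0.000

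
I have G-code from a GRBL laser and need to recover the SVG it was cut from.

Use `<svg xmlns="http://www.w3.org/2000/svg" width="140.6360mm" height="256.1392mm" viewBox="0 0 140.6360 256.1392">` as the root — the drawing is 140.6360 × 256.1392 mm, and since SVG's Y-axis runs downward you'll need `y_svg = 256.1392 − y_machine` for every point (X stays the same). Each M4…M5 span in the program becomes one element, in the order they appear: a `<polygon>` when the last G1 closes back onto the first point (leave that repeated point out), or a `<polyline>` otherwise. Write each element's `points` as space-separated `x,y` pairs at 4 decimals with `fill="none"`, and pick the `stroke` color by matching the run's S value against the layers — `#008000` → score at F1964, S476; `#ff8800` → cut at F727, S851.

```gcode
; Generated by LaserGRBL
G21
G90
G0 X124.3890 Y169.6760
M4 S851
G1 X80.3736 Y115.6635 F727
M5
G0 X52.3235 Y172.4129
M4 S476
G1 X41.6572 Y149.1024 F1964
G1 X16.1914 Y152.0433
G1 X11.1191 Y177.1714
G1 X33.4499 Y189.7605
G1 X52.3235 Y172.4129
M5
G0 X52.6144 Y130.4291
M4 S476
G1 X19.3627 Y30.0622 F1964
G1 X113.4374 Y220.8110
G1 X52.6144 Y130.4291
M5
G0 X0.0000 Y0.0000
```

y_svg = 256.1392 − y_m.

[1] S851→`#ff8800` (cut); open run; points: 124.3890,86.4632 80.3736,140.4757

[2] S476→`#008000` (score); closed run; points: 52.3235,83.7263 41.6572,107.0368 16.1914,104.0959 11.1191,78.9678 33.4499,66.3787

[3] S476→`#008000` (score); closed run; points: 52.6144,125.7101 19.3627,226.0770 113.4374,35.3282

<svg xmlns="http://www.w3.org/2000/svg" width="140.6360mm" height="256.1392mm" viewBox="0 0 140.6360 256.1392">
  <polyline points="124.3890,86.4632 80.3736,140.4757" fill="none" stroke="#ff8800"/>
  <polygon points="52.3235,83.7263 41.6572,107.0368 16.1914,104.0959 11.1191,78.9678 33.4499,66.3787" fill="none" stroke="#008000"/>
  <polygon points="52.6144,125.7101 19.3627,226.0770 113.4374,35.3282" fill="none" stroke="#008000"/>
</svg>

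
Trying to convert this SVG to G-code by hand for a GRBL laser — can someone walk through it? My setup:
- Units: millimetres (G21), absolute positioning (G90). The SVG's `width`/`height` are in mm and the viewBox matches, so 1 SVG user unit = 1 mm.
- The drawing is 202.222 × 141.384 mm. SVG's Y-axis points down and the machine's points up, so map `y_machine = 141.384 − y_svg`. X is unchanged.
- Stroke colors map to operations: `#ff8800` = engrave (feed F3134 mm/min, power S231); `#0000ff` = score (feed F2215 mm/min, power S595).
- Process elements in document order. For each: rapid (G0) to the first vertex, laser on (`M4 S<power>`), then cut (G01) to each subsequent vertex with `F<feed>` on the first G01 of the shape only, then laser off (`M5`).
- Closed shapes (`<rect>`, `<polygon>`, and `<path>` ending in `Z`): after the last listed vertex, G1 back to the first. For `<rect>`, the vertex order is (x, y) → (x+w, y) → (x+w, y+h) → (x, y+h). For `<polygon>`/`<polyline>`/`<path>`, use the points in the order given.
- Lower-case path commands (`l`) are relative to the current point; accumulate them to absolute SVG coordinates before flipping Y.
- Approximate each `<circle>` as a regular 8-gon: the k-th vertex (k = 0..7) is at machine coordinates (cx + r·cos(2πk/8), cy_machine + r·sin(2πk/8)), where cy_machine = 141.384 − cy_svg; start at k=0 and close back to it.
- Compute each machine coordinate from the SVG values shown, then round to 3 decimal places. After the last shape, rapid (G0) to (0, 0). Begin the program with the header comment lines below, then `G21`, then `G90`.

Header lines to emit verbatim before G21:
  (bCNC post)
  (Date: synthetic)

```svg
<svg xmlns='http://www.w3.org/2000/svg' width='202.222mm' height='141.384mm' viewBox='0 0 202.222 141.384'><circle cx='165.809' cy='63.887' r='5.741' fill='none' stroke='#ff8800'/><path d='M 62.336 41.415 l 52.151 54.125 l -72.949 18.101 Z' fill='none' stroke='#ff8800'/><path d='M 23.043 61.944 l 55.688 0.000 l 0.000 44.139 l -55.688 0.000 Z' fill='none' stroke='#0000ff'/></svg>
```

viewBox `0 0 202.222 141.384` with mm width/height → 1 unit = 1 mm. Flip: y_m = 141.384 − y_svg.

**Shape 1** — `<circle>` circle, stroke `#ff8800` → engrave (S231, F3134). Machine vertices: (171.550,77.497) → (169.869,81.557) → (165.809,83.238) → (161.749,81.557) → (160.068,77.497) → (161.749,73.437) → (165.809,71.756) → (169.869,73.437) → (171.550,77.497). Closed: final G1 returns to the first vertex.

**Shape 2** — `<path>` regular polygon, stroke `#ff8800` → engrave (S231, F3134). Machine vertices: (62.336,99.969) → (114.487,45.844) → (41.538,27.743) → (62.336,99.969). Closed: final G1 returns to the first vertex.

**Shape 3** — `<path>` rectangle, stroke `#0000ff` → score (S595, F2215). Machine vertices: (23.043,79.440) → (78.731,79.440) → (78.731,35.301) → (23.043,35.301) → (23.043,79.440). Closed: final G1 returns to the first vertex.

(bCNC post)
(Date: synthetic)
G21
G90
G0 X171.550 Y77.497
M4 S231
G01 X169.869 Y81.557 F3134
G01 X165.809 Y83.238
G01 X161.749 Y81.557
G01 X160.068 Y77.497
G01 X161.749 Y73.437
G01 X165.809 Y71.756
G01 X169.869 Y73.437
G01 X171.550 Y77.497
M5
G0 X62.336 Y99.969
M4 S231
G01 X114.487 Y45.844 F3134
G01 X41.538 Y27.743
G01 X62.336 Y99.969
M5
G0 X23.043 Y79.440
M4 S595
G01 X78.731 Y79.440 F2215
G01 X78.731 Y35.301
G01 X23.043 Y35.301
G01 X23.043 Y79.440
M5
G0 X0.000 Y0.000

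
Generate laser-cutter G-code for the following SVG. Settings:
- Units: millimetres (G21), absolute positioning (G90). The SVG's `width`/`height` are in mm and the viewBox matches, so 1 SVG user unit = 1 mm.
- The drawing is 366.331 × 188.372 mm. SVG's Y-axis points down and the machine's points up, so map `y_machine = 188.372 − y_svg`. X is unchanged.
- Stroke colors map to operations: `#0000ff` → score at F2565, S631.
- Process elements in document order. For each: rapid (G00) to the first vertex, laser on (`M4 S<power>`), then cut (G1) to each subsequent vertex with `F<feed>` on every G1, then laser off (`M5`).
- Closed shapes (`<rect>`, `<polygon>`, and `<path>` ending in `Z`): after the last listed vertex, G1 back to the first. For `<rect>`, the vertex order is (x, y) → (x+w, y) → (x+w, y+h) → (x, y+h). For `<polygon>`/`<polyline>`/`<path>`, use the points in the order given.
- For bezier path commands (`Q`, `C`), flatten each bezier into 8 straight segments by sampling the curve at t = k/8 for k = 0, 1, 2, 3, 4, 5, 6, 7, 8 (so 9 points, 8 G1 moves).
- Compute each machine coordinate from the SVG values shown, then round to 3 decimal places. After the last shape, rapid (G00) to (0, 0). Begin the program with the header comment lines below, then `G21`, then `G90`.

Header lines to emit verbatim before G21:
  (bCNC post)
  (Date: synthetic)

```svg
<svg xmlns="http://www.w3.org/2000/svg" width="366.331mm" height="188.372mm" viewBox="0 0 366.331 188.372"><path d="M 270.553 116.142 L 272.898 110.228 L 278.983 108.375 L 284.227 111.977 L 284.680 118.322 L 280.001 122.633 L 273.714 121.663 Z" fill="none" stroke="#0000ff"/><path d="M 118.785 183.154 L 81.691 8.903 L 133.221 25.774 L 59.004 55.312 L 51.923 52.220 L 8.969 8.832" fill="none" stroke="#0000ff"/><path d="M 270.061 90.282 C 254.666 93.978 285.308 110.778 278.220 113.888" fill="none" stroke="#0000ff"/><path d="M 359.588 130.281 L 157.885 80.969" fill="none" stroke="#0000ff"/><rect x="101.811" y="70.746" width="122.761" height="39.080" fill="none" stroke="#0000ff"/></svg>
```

(bCNC post)
(Date: synthetic)
G21
G90
G00 X270.553 Y72.230
M4 S631
G1 X272.898 Y78.144 F2565
G1 X278.983 Y79.997 F2565
G1 X284.227 Y76.395 F2565
G1 X284.680 Y70.050 F2565
G1 X280.001 Y65.739 F2565
G1 X273.714 Y66.709 F2565
G1 X270.553 Y72.230 F2565
M5
G00 X118.785 Y5.218
M4 S631
G1 X81.691 Y179.469 F2565
G1 X133.221 Y162.598 F2565
G1 X59.004 Y133.060 F2565
G1 X51.923 Y136.152 F2565
G1 X8.969 Y179.540 F2565
M5
G00 X270.061 Y98.090
M4 S631
G1 X266.282 Y96.142 F2565
G1 X265.838 Y93.280 F2565
G1 X267.746 Y89.817 F2565
G1 X271.025 Y86.067 F2565
G1 X274.694 Y82.345 F2565
G1 X277.770 Y78.965 F2565
G1 X279.273 Y76.240 F2565
G1 X278.220 Y74.484 F2565
M5
G00 X359.588 Y58.091
M4 S631
G1 X157.885 Y107.403 F2565
M5
G00 X101.811 Y117.626
M4 S631
G1 X224.572 Y117.626 F2565
G1 X224.572 Y78.546 F2565
G1 X101.811 Y78.546 F2565
G1 X101.811 Y117.626 F2565
M5
G00 X0.000 Y0.000

viewBox `0 0 366.331 188.372` with mm width/height → 1 unit = 1 mm. Flip: y_m = 188.372 − y_svg.

**Shape 1** — `<path>` regular polygon, stroke `#0000ff` → score (S631, F2565). Machine vertices: (270.553,72.230) → (272.898,78.144) → (278.983,79.997) → (284.227,76.395) → (284.680,70.050) → (280.001,65.739) → (273.714,66.709) → (270.553,72.230). Closed: final G1 returns to the first vertex.

**Shape 2** — `<path>` open polyline, stroke `#0000ff` → score (S631, F2565). Machine vertices: (118.785,5.218) → (81.691,179.469) → (133.221,162.598) → (59.004,133.060) → (51.923,136.152) → (8.969,179.540). Open path.

**Shape 3** — `<path>` cubic bezier, stroke `#0000ff` → score (S631, F2565). Control points (SVG): P0=(270.061,90.282), P1=(254.666,93.978), P2=(285.308,110.778), P3=(278.220,113.888); sampled at t=k/8. Machine vertices: (270.061,98.090) → (266.282,96.142) → (265.838,93.280) → (267.746,89.817) → (271.025,86.067) → (274.694,82.345) → (277.770,78.965) → (279.273,76.240) → (278.220,74.484). Open path.

**Shape 4** — `<path>` line segment, stroke `#0000ff` → score (S631, F2565). Machine vertices: (359.588,58.091) → (157.885,107.403). Open path.

**Shape 5** — `<rect>` rectangle, stroke `#0000ff` → score (S631, F2565). Machine vertices: (101.811,117.626) → (224.572,117.626) → (224.572,78.546) → (101.811,78.546) → (101.811,117.626). Closed: final G1 returns to the first vertex.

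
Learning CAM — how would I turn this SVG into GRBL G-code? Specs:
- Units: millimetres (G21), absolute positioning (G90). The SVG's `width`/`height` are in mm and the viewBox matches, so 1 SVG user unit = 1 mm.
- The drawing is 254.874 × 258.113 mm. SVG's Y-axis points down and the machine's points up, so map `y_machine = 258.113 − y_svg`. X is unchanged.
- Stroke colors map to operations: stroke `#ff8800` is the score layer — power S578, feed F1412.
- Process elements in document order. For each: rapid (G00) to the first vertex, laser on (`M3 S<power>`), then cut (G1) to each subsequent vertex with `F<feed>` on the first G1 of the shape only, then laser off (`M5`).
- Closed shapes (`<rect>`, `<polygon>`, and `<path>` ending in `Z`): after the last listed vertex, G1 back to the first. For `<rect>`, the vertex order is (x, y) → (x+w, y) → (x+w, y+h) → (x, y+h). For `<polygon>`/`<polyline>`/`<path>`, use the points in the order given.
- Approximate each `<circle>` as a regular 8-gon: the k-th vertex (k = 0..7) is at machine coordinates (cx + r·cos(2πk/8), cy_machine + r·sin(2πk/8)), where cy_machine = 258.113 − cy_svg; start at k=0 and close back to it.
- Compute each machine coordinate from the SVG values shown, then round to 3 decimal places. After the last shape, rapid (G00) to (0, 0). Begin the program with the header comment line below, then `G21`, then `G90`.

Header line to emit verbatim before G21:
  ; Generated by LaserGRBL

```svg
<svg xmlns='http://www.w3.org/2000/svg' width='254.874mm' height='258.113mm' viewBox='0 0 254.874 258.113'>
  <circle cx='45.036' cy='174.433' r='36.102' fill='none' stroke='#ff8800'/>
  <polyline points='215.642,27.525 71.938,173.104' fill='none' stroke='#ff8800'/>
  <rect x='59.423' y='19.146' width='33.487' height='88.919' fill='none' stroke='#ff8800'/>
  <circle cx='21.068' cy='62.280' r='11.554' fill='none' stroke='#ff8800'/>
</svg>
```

; Generated by LaserGRBL
G21
G90
G00 X81.138 Y83.680
M3 S578
G1 X70.564 Y109.208 F1412
G1 X45.036 Y119.782
G1 X19.508 Y109.208
G1 X8.934 Y83.680
G1 X19.508 Y58.152
G1 X45.036 Y47.578
G1 X70.564 Y58.152
G1 X81.138 Y83.680
M5
G00 X215.642 Y230.588
M3 S578
G1 X71.938 Y85.009 F1412
M5
G00 X59.423 Y238.967
M3 S578
G1 X92.910 Y238.967 F1412
G1 X92.910 Y150.048
G1 X59.423 Y150.048
G1 X59.423 Y238.967
M5
G00 X32.622 Y195.833
M3 S578
G1 X29.238 Y204.003 F1412
G1 X21.068 Y207.387
G1 X12.898 Y204.003
G1 X9.514 Y195.833
G1 X12.898 Y187.663
G1 X21.068 Y184.279
G1 X29.238 Y187.663
G1 X32.622 Y195.833
M5
G00 X0.000 Y0.000

1 u = 1 mm; y_m = 258.113 − y.

[1] `<circle>` circle, #ff8800→score S578 F1412: (81.138,83.680) → (70.564,109.208) → (45.036,119.782) → (19.508,109.208) → (8.934,83.680) → (19.508,58.152) → (45.036,47.578) → (70.564,58.152) → (81.138,83.680) (closed)

[2] `<polyline>` line segment, #ff8800→score S578 F1412: (215.642,230.588) → (71.938,85.009)

[3] `<rect>` rectangle, #ff8800→score S578 F1412: (59.423,238.967) → (92.910,238.967) → (92.910,150.048) → (59.423,150.048) → (59.423,238.967) (closed)

[4] `<circle>` circle, #ff8800→score S578 F1412: (32.622,195.833) → (29.238,204.003) → (21.068,207.387) → (12.898,204.003) → (9.514,195.833) → (12.898,187.663) → (21.068,184.279) → (29.238,187.663) → (32.622,195.833) (closed)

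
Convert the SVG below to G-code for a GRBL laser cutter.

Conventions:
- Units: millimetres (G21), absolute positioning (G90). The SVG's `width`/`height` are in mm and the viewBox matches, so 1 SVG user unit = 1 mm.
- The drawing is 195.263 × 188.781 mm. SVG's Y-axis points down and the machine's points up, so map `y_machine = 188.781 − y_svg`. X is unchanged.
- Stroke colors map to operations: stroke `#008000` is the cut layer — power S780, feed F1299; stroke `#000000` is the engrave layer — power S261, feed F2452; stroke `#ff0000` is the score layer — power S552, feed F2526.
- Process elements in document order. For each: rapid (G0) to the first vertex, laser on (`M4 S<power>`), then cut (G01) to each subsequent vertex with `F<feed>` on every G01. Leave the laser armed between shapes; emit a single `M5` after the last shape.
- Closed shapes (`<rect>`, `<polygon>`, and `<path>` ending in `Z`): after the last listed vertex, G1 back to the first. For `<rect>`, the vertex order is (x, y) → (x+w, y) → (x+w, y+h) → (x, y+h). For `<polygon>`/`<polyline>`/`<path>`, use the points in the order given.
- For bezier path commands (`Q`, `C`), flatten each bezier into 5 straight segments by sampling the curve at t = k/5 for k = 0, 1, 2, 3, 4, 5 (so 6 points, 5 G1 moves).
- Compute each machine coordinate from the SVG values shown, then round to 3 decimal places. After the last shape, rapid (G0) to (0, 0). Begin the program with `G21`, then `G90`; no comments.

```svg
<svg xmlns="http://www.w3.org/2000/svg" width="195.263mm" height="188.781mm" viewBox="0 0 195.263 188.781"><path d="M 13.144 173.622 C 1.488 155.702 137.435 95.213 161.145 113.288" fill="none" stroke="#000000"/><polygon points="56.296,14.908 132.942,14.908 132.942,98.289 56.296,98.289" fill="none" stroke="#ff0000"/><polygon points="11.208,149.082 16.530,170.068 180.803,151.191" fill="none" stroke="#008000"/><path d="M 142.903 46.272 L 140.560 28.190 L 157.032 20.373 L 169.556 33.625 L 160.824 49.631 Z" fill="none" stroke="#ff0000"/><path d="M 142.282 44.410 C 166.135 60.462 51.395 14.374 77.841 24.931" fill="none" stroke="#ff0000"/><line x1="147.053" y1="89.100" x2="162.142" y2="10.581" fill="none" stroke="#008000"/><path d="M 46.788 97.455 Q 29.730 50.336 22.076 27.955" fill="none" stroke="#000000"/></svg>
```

G21
G90
G0 X13.144 Y15.159
M4 S261
G01 X21.784 Y30.050 F2452
G01 X53.376 Y49.344 F2452
G01 X95.449 Y67.225 F2452
G01 X135.529 Y77.879 F2452
G01 X161.145 Y75.493 F2452
G0 X56.296 Y173.873
M4 S552
G01 X132.942 Y173.873 F2526
G01 X132.942 Y90.492 F2526
G01 X56.296 Y90.492 F2526
G01 X56.296 Y173.873 F2526
G0 X11.208 Y39.699
M4 S780
G01 X16.530 Y18.713 F1299
G01 X180.803 Y37.590 F1299
G01 X11.208 Y39.699 F1299
G0 X142.903 Y142.509
M4 S552
G01 X140.560 Y160.591 F2526
G01 X157.032 Y168.408 F2526
G01 X169.556 Y155.156 F2526
G01 X160.824 Y139.150 F2526
G01 X142.903 Y142.509 F2526
G0 X142.282 Y144.371
M4 S552
G01 X142.201 Y141.246 F2526
G01 X122.287 Y147.334 F2526
G01 X95.969 Y156.931 F2526
G01 X76.677 Y164.337 F2526
G01 X77.841 Y163.850 F2526
G0 X147.053 Y99.681
M4 S780
G01 X162.142 Y178.200 F1299
G0 X46.788 Y91.326
M4 S261
G01 X40.341 Y109.184 F2452
G01 X34.646 Y125.063 F2452
G01 X29.704 Y138.963 F2452
G01 X25.514 Y150.884 F2452
G01 X22.076 Y160.826 F2452
M5
G0 X0.000 Y0.000

1 u = 1 mm; y_m = 188.781 − y.

[1] `<path>` cubic bezier, #000000→engrave S261 F2452: (13.144,15.159) → (21.784,30.050) → (53.376,49.344) → (95.449,67.225) → (135.529,77.879) → (161.145,75.493)

[2] `<polygon>` rectangle, #ff0000→score S552 F2526: (56.296,173.873) → (132.942,173.873) → (132.942,90.492) → (56.296,90.492) → (56.296,173.873) (closed)

[3] `<polygon>` closed polygon, #008000→cut S780 F1299: (11.208,39.699) → (16.530,18.713) → (180.803,37.590) → (11.208,39.699) (closed)

[4] `<path>` regular polygon, #ff0000→score S552 F2526: (142.903,142.509) → (140.560,160.591) → (157.032,168.408) → (169.556,155.156) → (160.824,139.150) → (142.903,142.509) (closed)

[5] `<path>` cubic bezier, #ff0000→score S552 F2526: (142.282,144.371) → (142.201,141.246) → (122.287,147.334) → (95.969,156.931) → (76.677,164.337) → (77.841,163.850)

[6] `<line>` line segment, #008000→cut S780 F1299: (147.053,99.681) → (162.142,178.200)

[7] `<path>` quadratic bezier, #000000→engrave S261 F2452: (46.788,91.326) → (40.341,109.184) → (34.646,125.063) → (29.704,138.963) → (25.514,150.884) → (22.076,160.826)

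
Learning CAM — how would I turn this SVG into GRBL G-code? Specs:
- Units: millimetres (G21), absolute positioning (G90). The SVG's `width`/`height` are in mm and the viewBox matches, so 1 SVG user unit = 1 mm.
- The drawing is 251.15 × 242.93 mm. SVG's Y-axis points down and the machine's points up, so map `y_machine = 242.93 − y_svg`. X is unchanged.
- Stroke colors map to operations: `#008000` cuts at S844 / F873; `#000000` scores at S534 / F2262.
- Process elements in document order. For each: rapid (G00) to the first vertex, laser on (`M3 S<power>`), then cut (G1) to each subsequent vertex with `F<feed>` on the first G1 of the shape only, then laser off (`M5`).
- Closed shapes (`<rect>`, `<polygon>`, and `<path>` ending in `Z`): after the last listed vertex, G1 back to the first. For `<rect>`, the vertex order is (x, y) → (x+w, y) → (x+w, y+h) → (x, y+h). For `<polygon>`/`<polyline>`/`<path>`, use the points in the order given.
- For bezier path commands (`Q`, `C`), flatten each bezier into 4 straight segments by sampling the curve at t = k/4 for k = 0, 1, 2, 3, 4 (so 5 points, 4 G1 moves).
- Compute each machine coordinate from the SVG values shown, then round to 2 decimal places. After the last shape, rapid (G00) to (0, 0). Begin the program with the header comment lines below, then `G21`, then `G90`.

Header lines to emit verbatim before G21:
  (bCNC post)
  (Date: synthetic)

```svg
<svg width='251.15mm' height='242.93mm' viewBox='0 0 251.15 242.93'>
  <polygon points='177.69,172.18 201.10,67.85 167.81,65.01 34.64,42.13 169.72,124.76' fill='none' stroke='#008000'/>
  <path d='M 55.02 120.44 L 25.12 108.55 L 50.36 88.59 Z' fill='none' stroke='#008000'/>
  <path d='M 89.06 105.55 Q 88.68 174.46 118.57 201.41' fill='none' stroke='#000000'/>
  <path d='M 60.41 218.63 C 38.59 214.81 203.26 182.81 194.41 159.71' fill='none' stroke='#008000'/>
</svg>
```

(bCNC post)
(Date: synthetic)
G21
G90
G00 X177.69 Y70.75
M3 S844
G1 X201.10 Y175.08 F873
G1 X167.81 Y177.92
G1 X34.64 Y200.80
G1 X169.72 Y118.17
G1 X177.69 Y70.75
M5
G00 X55.02 Y122.49
M3 S844
G1 X25.12 Y134.38 F873
G1 X50.36 Y154.34
G1 X55.02 Y122.49
M5
G00 X89.06 Y137.38
M3 S534
G1 X90.76 Y105.55 F2262
G1 X96.25 Y78.96
G1 X105.52 Y57.62
G1 X118.57 Y41.52
M5
G00 X60.41 Y24.30
M3 S844
G1 X73.39 Y31.87 F873
G1 X122.55 Y46.53
G1 X174.14 Y64.81
G1 X194.41 Y83.22
M5
G00 X0.00 Y0.00

1 u = 1 mm; y_m = 242.93 − y.

[1] `<polygon>` closed polygon, #008000→cut S844 F873: (177.69,70.75) → (201.10,175.08) → (167.81,177.92) → (34.64,200.80) → (169.72,118.17) → (177.69,70.75) (closed)

[2] `<path>` regular polygon, #008000→cut S844 F873: (55.02,122.49) → (25.12,134.38) → (50.36,154.34) → (55.02,122.49) (closed)

[3] `<path>` quadratic bezier, #000000→score S534 F2262: (89.06,137.38) → (90.76,105.55) → (96.25,78.96) → (105.52,57.62) → (118.57,41.52)

[4] `<path>` cubic bezier, #008000→cut S844 F873: (60.41,24.30) → (73.39,31.87) → (122.55,46.53) → (174.14,64.81) → (194.41,83.22)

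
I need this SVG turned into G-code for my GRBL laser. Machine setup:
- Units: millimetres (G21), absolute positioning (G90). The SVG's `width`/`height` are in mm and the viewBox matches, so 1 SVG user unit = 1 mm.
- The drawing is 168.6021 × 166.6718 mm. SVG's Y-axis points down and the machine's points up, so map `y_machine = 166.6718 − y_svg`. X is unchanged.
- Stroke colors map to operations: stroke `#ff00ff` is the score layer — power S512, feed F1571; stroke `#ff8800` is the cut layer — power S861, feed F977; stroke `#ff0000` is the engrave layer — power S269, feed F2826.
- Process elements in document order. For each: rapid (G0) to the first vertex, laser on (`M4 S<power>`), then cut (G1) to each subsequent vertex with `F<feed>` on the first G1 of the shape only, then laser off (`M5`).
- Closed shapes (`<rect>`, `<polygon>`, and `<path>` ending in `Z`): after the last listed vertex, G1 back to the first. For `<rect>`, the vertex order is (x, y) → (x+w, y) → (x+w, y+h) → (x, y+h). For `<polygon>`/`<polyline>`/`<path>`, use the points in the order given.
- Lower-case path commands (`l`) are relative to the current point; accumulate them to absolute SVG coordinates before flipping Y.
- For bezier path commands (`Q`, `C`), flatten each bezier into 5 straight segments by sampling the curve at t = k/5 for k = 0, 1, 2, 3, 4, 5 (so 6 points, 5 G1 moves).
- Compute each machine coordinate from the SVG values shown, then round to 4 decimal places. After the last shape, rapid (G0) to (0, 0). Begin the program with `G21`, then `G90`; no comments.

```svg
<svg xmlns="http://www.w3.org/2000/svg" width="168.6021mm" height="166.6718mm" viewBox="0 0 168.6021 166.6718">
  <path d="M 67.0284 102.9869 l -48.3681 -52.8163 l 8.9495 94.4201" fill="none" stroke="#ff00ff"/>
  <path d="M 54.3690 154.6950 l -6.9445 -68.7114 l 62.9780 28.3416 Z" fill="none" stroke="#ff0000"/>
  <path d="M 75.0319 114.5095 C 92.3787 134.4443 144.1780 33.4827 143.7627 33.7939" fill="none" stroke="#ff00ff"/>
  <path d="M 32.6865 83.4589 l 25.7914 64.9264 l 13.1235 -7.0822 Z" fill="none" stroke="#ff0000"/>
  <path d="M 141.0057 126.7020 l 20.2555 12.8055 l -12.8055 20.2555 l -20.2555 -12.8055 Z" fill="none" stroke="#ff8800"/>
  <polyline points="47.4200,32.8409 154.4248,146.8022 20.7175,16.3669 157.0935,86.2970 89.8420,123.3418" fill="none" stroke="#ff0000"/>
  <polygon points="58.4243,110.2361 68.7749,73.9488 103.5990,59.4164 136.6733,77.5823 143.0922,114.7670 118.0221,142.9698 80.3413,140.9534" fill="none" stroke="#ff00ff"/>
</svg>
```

G21
G90
G0 X67.0284 Y63.6849
M4 S512
G1 X18.6603 Y116.5012 F1571
G1 X27.6098 Y22.0811
M5
G0 X54.3690 Y11.9768
M4 S269
G1 X47.4245 Y80.6882 F2826
G1 X110.4025 Y52.3466
G1 X54.3690 Y11.9768
M5
G0 X75.0319 Y52.1623
M4 S512
G1 X88.8809 Y52.9316 F1571
G1 X106.8386 Y72.0520
G1 X124.7447 Y98.8592
G1 X138.4395 Y122.6892
G1 X143.7627 Y132.8779
M5
G0 X32.6865 Y83.2129
M4 S269
G1 X58.4779 Y18.2865 F2826
G1 X71.6014 Y25.3687
G1 X32.6865 Y83.2129
M5
G0 X141.0057 Y39.9698
M4 S861
G1 X161.2612 Y27.1643 F977
G1 X148.4557 Y6.9088
G1 X128.2002 Y19.7143
G1 X141.0057 Y39.9698
M5
G0 X47.4200 Y133.8309
M4 S269
G1 X154.4248 Y19.8696 F2826
G1 X20.7175 Y150.3049
G1 X157.0935 Y80.3748
G1 X89.8420 Y43.3300
M5
G0 X58.4243 Y56.4357
M4 S512
G1 X68.7749 Y92.7230 F1571
G1 X103.5990 Y107.2554
G1 X136.6733 Y89.0895
G1 X143.0922 Y51.9048
G1 X118.0221 Y23.7020
G1 X80.3413 Y25.7184
G1 X58.4243 Y56.4357
M5
G0 X0.0000 Y0.0000

1 u = 1 mm; y_m = 166.6718 − y.

[1] `<path>` open polyline, #ff00ff→score S512 F1571: (67.0284,63.6849) → (18.6603,116.5012) → (27.6098,22.0811)

[2] `<path>` regular polygon, #ff0000→engrave S269 F2826: (54.3690,11.9768) → (47.4245,80.6882) → (110.4025,52.3466) → (54.3690,11.9768) (closed)

[3] `<path>` cubic bezier, #ff00ff→score S512 F1571: (75.0319,52.1623) → (88.8809,52.9316) → (106.8386,72.0520) → (124.7447,98.8592) → (138.4395,122.6892) → (143.7627,132.8779)

[4] `<path>` closed polygon, #ff0000→engrave S269 F2826: (32.6865,83.2129) → (58.4779,18.2865) → (71.6014,25.3687) → (32.6865,83.2129) (closed)

[5] `<path>` regular polygon, #ff8800→cut S861 F977: (141.0057,39.9698) → (161.2612,27.1643) → (148.4557,6.9088) → (128.2002,19.7143) → (141.0057,39.9698) (closed)

[6] `<polyline>` open polyline, #ff0000→engrave S269 F2826: (47.4200,133.8309) → (154.4248,19.8696) → (20.7175,150.3049) → (157.0935,80.3748) → (89.8420,43.3300)

[7] `<polygon>` regular polygon, #ff00ff→score S512 F1571: (58.4243,56.4357) → (68.7749,92.7230) → (103.5990,107.2554) → (136.6733,89.0895) → (143.0922,51.9048) → (118.0221,23.7020) → (80.3413,25.7184) → (58.4243,56.4357) (closed)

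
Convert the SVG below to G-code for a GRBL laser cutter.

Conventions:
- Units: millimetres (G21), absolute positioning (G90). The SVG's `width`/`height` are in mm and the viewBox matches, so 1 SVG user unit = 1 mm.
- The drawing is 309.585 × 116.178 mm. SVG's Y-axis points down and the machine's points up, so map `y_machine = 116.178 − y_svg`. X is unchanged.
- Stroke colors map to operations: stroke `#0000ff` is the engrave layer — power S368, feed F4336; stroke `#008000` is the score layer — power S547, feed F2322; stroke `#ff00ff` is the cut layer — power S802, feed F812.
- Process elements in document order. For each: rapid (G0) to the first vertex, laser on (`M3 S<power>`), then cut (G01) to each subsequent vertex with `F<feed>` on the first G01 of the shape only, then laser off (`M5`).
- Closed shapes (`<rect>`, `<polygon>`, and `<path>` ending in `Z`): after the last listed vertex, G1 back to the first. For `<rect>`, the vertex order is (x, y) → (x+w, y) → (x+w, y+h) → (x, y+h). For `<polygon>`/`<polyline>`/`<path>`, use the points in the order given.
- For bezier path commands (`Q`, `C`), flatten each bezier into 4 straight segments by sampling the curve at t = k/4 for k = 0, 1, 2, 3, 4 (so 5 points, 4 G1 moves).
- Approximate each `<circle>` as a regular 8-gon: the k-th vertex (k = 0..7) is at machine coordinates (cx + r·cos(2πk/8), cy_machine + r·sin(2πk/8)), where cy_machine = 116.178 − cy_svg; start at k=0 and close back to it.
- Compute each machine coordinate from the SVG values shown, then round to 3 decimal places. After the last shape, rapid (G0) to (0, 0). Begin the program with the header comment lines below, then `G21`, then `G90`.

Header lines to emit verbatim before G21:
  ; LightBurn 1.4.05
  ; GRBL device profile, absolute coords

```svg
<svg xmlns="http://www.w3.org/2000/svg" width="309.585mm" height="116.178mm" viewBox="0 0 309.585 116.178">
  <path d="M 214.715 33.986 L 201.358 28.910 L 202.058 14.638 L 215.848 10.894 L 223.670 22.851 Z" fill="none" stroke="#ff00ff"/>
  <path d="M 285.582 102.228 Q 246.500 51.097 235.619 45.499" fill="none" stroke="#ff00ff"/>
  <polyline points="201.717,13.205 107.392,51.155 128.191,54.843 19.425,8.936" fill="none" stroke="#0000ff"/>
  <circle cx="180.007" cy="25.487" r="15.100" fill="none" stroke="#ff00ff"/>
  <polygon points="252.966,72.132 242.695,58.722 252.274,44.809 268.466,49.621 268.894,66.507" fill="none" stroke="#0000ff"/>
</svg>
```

Since the viewBox matches the mm dimensions, user units are millimetres directly. The only transform is the Y-flip y_m = 116.178 − y_svg.

Shape 1 is a regular polygon drawn with `<path>`. Its stroke #ff00ff means cut at S802, F812. After flipping Y the toolpath is (214.715,82.192) → (201.358,87.268) → (202.058,101.540) → (215.848,105.284) → (223.670,93.327) → (214.715,82.192), returning to the start.

Shape 2 is a quadratic bezier drawn with `<path>`. Its stroke #ff00ff means cut at S802, F812. After flipping Y the toolpath is (285.582,13.950) → (267.804,36.670) → (253.550,53.698) → (242.822,65.034) → (235.619,70.679).

Shape 3 is a open polyline drawn with `<polyline>`. Its stroke #0000ff means engrave at S368, F4336. After flipping Y the toolpath is (201.717,102.973) → (107.392,65.023) → (128.191,61.335) → (19.425,107.242).

Shape 4 is a circle drawn with `<circle>`. Its stroke #ff00ff means cut at S802, F812. After flipping Y the toolpath is (195.107,90.691) → (190.684,101.368) → (180.007,105.791) → (169.330,101.368) → (164.907,90.691) → (169.330,80.014) → (180.007,75.591) → (190.684,80.014) → (195.107,90.691), returning to the start.

Shape 5 is a regular polygon drawn with `<polygon>`. Its stroke #0000ff means engrave at S368, F4336. After flipping Y the toolpath is (252.966,44.046) → (242.695,57.456) → (252.274,71.369) → (268.466,66.557) → (268.894,49.671) → (252.966,44.046), returning to the start.

; LightBurn 1.4.05
; GRBL device profile, absolute coords
G21
G90
G0 X214.715 Y82.192
M3 S802
G01 X201.358 Y87.268 F812
G01 X202.058 Y101.540
G01 X215.848 Y105.284
G01 X223.670 Y93.327
G01 X214.715 Y82.192
M5
G0 X285.582 Y13.950
M3 S802
G01 X267.804 Y36.670 F812
G01 X253.550 Y53.698
G01 X242.822 Y65.034
G01 X235.619 Y70.679
M5
G0 X201.717 Y102.973
M3 S368
G01 X107.392 Y65.023 F4336
G01 X128.191 Y61.335
G01 X19.425 Y107.242
M5
G0 X195.107 Y90.691
M3 S802
G01 X190.684 Y101.368 F812
G01 X180.007 Y105.791
G01 X169.330 Y101.368
G01 X164.907 Y90.691
G01 X169.330 Y80.014
G01 X180.007 Y75.591
G01 X190.684 Y80.014
G01 X195.107 Y90.691
M5
G0 X252.966 Y44.046
M3 S368
G01 X242.695 Y57.456 F4336
G01 X252.274 Y71.369
G01 X268.466 Y66.557
G01 X268.894 Y49.671
G01 X252.966 Y44.046
M5
G0 X0.000 Y0.000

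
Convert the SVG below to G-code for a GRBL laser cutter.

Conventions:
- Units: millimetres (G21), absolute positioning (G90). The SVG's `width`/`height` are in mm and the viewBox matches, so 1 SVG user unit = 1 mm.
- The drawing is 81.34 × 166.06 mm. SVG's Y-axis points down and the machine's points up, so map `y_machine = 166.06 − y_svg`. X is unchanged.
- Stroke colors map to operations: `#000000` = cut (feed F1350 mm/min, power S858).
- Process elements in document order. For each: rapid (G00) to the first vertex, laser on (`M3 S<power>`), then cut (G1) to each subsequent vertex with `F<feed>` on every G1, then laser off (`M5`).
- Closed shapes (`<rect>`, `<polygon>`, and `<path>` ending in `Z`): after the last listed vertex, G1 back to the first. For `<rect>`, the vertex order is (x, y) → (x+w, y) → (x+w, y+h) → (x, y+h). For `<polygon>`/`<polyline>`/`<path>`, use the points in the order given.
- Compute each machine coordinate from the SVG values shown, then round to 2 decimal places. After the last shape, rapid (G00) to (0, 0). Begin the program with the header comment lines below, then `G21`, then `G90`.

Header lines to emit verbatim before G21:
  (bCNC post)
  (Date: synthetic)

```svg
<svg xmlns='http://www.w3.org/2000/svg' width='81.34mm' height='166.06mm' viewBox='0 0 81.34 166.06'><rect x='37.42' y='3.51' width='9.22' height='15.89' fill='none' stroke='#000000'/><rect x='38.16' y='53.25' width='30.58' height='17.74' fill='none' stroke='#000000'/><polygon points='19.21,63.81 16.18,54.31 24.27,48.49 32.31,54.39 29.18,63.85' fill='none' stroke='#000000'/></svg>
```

Since the viewBox matches the mm dimensions, user units are millimetres directly. The only transform is the Y-flip y_m = 166.06 − y_svg.

Shape 1 is a rectangle drawn with `<rect>`. Its stroke #000000 means cut at S858, F1350. After flipping Y the toolpath is (37.42,162.55) → (46.64,162.55) → (46.64,146.66) → (37.42,146.66) → (37.42,162.55), returning to the start.

Shape 2 is a rectangle drawn with `<rect>`. Its stroke #000000 means cut at S858, F1350. After flipping Y the toolpath is (38.16,112.81) → (68.74,112.81) → (68.74,95.07) → (38.16,95.07) → (38.16,112.81), returning to the start.

Shape 3 is a regular polygon drawn with `<polygon>`. Its stroke #000000 means cut at S858, F1350. After flipping Y the toolpath is (19.21,102.25) → (16.18,111.75) → (24.27,117.57) → (32.31,111.67) → (29.18,102.21) → (19.21,102.25), returning to the start.

(bCNC post)
(Date: synthetic)
G21
G90
G00 X37.42 Y162.55
M3 S858
G1 X46.64 Y162.55 F1350
G1 X46.64 Y146.66 F1350
G1 X37.42 Y146.66 F1350
G1 X37.42 Y162.55 F1350
M5
G00 X38.16 Y112.81
M3 S858
G1 X68.74 Y112.81 F1350
G1 X68.74 Y95.07 F1350
G1 X38.16 Y95.07 F1350
G1 X38.16 Y112.81 F1350
M5
G00 X19.21 Y102.25
M3 S858
G1 X16.18 Y111.75 F1350
G1 X24.27 Y117.57 F1350
G1 X32.31 Y111.67 F1350
G1 X29.18 Y102.21 F1350
G1 X19.21 Y102.25 F1350
M5
G00 X0.00 Y0.00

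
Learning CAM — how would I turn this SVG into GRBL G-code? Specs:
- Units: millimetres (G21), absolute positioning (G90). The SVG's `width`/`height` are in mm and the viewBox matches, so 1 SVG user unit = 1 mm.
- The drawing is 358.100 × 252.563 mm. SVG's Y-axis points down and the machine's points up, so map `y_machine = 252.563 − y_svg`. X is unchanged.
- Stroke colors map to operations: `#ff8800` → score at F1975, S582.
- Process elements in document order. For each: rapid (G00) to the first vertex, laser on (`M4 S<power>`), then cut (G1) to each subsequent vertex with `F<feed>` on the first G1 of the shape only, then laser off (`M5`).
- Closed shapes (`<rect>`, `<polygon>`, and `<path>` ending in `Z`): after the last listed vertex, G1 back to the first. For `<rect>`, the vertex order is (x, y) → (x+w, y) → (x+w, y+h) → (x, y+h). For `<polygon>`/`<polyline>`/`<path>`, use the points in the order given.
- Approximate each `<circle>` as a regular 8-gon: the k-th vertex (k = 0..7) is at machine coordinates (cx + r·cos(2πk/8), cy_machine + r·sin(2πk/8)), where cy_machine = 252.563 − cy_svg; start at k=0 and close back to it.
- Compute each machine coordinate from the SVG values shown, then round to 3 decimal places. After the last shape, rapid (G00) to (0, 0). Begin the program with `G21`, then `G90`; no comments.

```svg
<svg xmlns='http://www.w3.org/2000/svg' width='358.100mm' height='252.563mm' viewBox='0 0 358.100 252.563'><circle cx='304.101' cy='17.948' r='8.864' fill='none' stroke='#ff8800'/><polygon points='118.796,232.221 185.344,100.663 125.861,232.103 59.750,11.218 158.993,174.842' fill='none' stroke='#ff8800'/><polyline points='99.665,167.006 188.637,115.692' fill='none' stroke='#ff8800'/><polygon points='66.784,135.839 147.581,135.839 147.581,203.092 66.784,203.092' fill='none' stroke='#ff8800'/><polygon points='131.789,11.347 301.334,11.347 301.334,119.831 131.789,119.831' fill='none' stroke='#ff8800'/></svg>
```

viewBox `0 0 358.100 252.563` with mm width/height → 1 unit = 1 mm. Flip: y_m = 252.563 − y_svg.

**Shape 1** — `<circle>` circle, stroke `#ff8800` → score (S582, F1975). Machine vertices: (312.965,234.615) → (310.369,240.883) → (304.101,243.479) → (297.833,240.883) → (295.237,234.615) → (297.833,228.347) → (304.101,225.751) → (310.369,228.347) → (312.965,234.615). Closed: final G1 returns to the first vertex.

**Shape 2** — `<polygon>` closed polygon, stroke `#ff8800` → score (S582, F1975). Machine vertices: (118.796,20.342) → (185.344,151.900) → (125.861,20.460) → (59.750,241.345) → (158.993,77.721) → (118.796,20.342). Closed: final G1 returns to the first vertex.

**Shape 3** — `<polyline>` line segment, stroke `#ff8800` → score (S582, F1975). Machine vertices: (99.665,85.557) → (188.637,136.871). Open path.

**Shape 4** — `<polygon>` rectangle, stroke `#ff8800` → score (S582, F1975). Machine vertices: (66.784,116.724) → (147.581,116.724) → (147.581,49.471) → (66.784,49.471) → (66.784,116.724). Closed: final G1 returns to the first vertex.

**Shape 5** — `<polygon>` rectangle, stroke `#ff8800` → score (S582, F1975). Machine vertices: (131.789,241.216) → (301.334,241.216) → (301.334,132.732) → (131.789,132.732) → (131.789,241.216). Closed: final G1 returns to the first vertex.

G21
G90
G00 X312.965 Y234.615
M4 S582
G1 X310.369 Y240.883 F1975
G1 X304.101 Y243.479
G1 X297.833 Y240.883
G1 X295.237 Y234.615
G1 X297.833 Y228.347
G1 X304.101 Y225.751
G1 X310.369 Y228.347
G1 X312.965 Y234.615
M5
G00 X118.796 Y20.342
M4 S582
G1 X185.344 Y151.900 F1975
G1 X125.861 Y20.460
G1 X59.750 Y241.345
G1 X158.993 Y77.721
G1 X118.796 Y20.342
M5
G00 X99.665 Y85.557
M4 S582
G1 X188.637 Y136.871 F1975
M5
G00 X66.784 Y116.724
M4 S582
G1 X147.581 Y116.724 F1975
G1 X147.581 Y49.471
G1 X66.784 Y49.471
G1 X66.784 Y116.724
M5
G00 X131.789 Y241.216
M4 S582
G1 X301.334 Y241.216 F1975
G1 X301.334 Y132.732
G1 X131.789 Y132.732
G1 X131.789 Y241.216
M5
G00 X0.000 Y0.000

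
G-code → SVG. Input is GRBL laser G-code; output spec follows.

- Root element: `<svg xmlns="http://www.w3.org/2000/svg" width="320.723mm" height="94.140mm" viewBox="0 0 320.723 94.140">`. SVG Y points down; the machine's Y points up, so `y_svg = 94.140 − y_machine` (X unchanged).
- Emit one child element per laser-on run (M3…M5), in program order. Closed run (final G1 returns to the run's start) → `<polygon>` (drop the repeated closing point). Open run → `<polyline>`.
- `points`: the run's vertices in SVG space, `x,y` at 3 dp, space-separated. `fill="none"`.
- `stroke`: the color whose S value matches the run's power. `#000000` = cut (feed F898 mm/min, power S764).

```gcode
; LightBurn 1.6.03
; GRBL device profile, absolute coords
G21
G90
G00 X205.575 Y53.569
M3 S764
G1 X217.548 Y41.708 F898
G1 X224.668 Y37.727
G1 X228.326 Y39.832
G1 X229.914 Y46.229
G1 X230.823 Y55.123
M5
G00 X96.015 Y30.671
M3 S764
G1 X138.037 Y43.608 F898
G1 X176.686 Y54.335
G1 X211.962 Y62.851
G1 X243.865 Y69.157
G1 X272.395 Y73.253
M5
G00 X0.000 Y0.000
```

Machine Y-up, SVG Y-down with viewBox height 94.140, so y_svg = 94.140 − y_machine; X carries over. Every run uses S764, so all elements get stroke `#000000` (cut).

Run 1: The run is open, so emit a `<polyline>` with points (Y-flipped): 205.575,40.571 217.548,52.432 224.668,56.413 228.326,54.308 229.914,47.911 230.823,39.017.

Run 2: The run is open, so emit a `<polyline>` with points (Y-flipped): 96.015,63.469 138.037,50.532 176.686,39.805 211.962,31.289 243.865,24.983 272.395,20.887.

<svg xmlns="http://www.w3.org/2000/svg" width="320.723mm" height="94.140mm" viewBox="0 0 320.723 94.140">
  <polyline points="205.575,40.571 217.548,52.432 224.668,56.413 228.326,54.308 229.914,47.911 230.823,39.017" fill="none" stroke="#000000"/>
  <polyline points="96.015,63.469 138.037,50.532 176.686,39.805 211.962,31.289 243.865,24.983 272.395,20.887" fill="none" stroke="#000000"/>
</svg>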